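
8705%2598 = 911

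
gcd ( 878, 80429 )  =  1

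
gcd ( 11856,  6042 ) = 114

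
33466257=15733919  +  17732338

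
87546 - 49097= 38449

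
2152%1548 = 604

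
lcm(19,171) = 171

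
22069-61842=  - 39773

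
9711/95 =102 + 21/95 = 102.22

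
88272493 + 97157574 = 185430067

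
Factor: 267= 3^1*89^1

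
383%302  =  81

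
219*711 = 155709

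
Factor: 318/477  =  2/3 = 2^1*3^(-1) 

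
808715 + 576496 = 1385211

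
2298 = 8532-6234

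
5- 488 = - 483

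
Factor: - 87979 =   -  97^1*907^1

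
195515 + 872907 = 1068422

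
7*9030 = 63210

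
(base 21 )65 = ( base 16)83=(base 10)131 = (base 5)1011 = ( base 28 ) 4J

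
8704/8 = 1088 = 1088.00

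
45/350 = 9/70 = 0.13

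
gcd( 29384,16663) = 1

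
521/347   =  1  +  174/347 = 1.50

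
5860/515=11 + 39/103=11.38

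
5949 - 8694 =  - 2745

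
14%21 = 14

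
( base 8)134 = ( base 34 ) 2O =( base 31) 2u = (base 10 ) 92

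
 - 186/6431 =  -  1 +6245/6431  =  - 0.03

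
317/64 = 317/64 = 4.95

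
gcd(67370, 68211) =1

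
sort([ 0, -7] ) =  [-7,0]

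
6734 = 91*74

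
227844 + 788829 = 1016673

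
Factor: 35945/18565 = 91/47 = 7^1*13^1*47^( - 1) 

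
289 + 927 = 1216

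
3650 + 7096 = 10746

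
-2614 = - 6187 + 3573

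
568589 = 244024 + 324565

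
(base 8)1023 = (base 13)31B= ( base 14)29D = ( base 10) 531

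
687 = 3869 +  - 3182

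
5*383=1915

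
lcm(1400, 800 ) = 5600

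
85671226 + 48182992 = 133854218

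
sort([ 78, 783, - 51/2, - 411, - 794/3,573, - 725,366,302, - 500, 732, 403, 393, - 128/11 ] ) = [ - 725, - 500, - 411, - 794/3 , - 51/2 , - 128/11, 78, 302,366, 393,403, 573, 732, 783]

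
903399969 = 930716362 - 27316393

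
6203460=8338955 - 2135495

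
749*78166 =58546334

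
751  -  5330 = -4579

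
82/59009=82/59009  =  0.00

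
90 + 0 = 90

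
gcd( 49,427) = 7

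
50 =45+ 5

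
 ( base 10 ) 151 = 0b10010111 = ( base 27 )5g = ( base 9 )177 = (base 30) 51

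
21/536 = 21/536= 0.04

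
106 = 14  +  92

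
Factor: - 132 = -2^2 * 3^1*11^1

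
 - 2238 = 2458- 4696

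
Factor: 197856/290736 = 2^1 *229^1*673^( - 1 ) =458/673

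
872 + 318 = 1190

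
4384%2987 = 1397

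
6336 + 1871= 8207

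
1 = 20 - 19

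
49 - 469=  - 420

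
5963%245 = 83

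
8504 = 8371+133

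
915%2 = 1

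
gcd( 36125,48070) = 5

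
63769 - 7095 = 56674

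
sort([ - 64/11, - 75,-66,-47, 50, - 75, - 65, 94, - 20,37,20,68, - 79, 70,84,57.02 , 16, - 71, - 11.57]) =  [- 79, - 75,  -  75, - 71, - 66, - 65, - 47, - 20  ,-11.57, - 64/11, 16, 20,37,50,57.02, 68,70, 84,94 ]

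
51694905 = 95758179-44063274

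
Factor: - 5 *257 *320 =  - 411200 = - 2^6*5^2*257^1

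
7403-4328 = 3075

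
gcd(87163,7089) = 1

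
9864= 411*24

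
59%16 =11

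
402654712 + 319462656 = 722117368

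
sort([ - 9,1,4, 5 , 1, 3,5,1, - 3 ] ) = [ - 9, - 3, 1,  1,1,3 , 4,5, 5]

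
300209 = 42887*7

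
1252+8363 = 9615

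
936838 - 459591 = 477247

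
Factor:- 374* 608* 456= - 2^9*3^1*11^1*17^1*19^2= - 103690752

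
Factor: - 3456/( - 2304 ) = 3/2 =2^( - 1 )*3^1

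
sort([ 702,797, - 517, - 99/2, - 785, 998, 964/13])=[ - 785, - 517, - 99/2,964/13, 702, 797, 998]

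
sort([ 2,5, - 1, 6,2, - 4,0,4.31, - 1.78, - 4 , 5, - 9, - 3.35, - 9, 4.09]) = [ - 9,  -  9  , - 4, - 4,- 3.35, - 1.78, -1, 0, 2,2, 4.09,4.31,5,5,6]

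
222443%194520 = 27923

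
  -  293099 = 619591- 912690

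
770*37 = 28490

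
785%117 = 83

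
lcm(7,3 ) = 21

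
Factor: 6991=6991^1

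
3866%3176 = 690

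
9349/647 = 14 + 291/647 = 14.45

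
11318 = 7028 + 4290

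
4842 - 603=4239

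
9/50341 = 9/50341 = 0.00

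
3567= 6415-2848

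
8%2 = 0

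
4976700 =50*99534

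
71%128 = 71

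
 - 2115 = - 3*705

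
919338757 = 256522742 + 662816015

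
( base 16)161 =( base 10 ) 353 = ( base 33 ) AN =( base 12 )255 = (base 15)188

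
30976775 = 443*69925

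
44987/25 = 1799 + 12/25 = 1799.48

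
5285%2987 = 2298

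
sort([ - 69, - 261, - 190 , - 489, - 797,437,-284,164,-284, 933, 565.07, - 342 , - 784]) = [ - 797, - 784, - 489,  -  342, - 284,  -  284, - 261,-190, - 69, 164 , 437,  565.07, 933 ] 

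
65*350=22750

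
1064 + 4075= 5139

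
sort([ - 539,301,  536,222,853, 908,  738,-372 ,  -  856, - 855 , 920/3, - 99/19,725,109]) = [  -  856,-855, - 539, - 372, - 99/19, 109, 222,301 , 920/3, 536, 725, 738,853, 908 ]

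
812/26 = 31 + 3/13 = 31.23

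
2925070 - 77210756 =- 74285686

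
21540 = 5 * 4308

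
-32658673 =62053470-94712143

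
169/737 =169/737=   0.23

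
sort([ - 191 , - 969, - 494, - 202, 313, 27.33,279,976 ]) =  [ - 969, - 494, - 202, - 191,27.33, 279,313, 976 ]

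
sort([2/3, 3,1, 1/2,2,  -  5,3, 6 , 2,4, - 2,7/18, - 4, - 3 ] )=[ - 5, - 4,  -  3,  -  2,7/18,1/2,2/3,  1, 2,2, 3,3, 4,6 ] 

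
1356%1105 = 251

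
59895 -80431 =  - 20536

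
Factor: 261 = 3^2*29^1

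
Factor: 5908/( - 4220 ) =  - 5^( - 1) * 7^1=-7/5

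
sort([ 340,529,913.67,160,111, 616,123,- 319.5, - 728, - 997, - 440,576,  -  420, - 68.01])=[- 997, - 728, - 440, - 420,  -  319.5, - 68.01, 111,123,160,340,  529,576,616, 913.67]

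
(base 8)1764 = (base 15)477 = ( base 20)2AC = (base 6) 4404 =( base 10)1012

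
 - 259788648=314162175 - 573950823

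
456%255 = 201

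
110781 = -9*(-12309) 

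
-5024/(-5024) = 1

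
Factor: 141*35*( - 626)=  - 3089310 = - 2^1*3^1 * 5^1*7^1*47^1*313^1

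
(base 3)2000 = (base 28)1q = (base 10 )54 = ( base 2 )110110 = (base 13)42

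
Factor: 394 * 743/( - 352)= - 2^(- 4)*11^( - 1)*197^1*743^1 = - 146371/176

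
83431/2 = 41715 + 1/2 = 41715.50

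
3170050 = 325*9754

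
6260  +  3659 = 9919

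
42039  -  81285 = -39246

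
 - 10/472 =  - 1+ 231/236 = - 0.02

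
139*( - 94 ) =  - 13066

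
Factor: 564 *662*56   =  2^6 * 3^1*7^1*47^1 * 331^1= 20908608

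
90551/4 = 90551/4 = 22637.75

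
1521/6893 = 1521/6893= 0.22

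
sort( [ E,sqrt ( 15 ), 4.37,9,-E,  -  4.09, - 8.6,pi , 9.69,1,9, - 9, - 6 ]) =[ - 9, - 8.6, - 6, - 4.09, - E,1,E,pi, sqrt( 15 ),4.37,9,  9,9.69 ]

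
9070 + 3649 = 12719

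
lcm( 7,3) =21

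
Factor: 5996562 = 2^1*3^1*11^1*13^1* 29^1*241^1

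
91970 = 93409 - 1439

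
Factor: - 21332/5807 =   -  2^2*5333^1*5807^(-1) 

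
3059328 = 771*3968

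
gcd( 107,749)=107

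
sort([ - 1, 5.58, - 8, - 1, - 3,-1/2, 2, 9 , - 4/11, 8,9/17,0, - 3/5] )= [ - 8, -3, - 1, - 1,  -  3/5, - 1/2, - 4/11, 0 , 9/17, 2,5.58,8,9]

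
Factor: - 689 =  - 13^1*53^1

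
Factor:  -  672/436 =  - 2^3 * 3^1*7^1 * 109^(-1) = - 168/109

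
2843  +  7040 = 9883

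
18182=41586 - 23404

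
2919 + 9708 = 12627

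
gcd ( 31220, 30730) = 70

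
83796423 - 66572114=17224309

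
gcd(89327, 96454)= 1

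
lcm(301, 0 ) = 0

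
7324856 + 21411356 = 28736212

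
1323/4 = 330 + 3/4 = 330.75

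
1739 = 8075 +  - 6336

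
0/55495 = 0 = 0.00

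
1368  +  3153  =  4521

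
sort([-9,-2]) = [ - 9, - 2] 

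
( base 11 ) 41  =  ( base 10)45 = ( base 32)1D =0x2d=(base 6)113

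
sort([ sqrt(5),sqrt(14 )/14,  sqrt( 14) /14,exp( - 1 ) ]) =[ sqrt (14)/14,  sqrt( 14)/14, exp( - 1),  sqrt( 5)]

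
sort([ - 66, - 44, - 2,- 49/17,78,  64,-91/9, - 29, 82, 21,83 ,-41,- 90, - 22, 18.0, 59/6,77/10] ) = [-90, - 66,-44, -41 , - 29, - 22, - 91/9, - 49/17,- 2,77/10,59/6,18.0,  21,64, 78 , 82,83 ]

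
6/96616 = 3/48308 = 0.00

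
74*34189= 2529986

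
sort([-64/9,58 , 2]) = [-64/9,2,58]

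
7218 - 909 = 6309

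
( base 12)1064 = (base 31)1R6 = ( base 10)1804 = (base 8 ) 3414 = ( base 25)2m4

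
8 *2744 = 21952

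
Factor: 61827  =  3^1 * 37^1* 557^1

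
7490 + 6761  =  14251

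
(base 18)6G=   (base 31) 40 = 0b1111100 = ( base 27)4g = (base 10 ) 124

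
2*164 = 328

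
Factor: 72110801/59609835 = 3^( - 2 )*5^(- 1) * 7^2*1324663^( - 1) * 1471649^1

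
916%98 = 34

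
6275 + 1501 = 7776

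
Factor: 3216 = 2^4*3^1*67^1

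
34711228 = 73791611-39080383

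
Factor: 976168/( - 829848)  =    -  3^( - 1)*71^( - 1)* 487^( - 1)*122021^1 =- 122021/103731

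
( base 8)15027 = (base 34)5QF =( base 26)9MN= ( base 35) 5ft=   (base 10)6679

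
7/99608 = 7/99608 = 0.00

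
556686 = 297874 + 258812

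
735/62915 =147/12583 = 0.01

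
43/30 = 43/30 =1.43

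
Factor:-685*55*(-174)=2^1*3^1 * 5^2*11^1*29^1*137^1 = 6555450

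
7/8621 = 7/8621 = 0.00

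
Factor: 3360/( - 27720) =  - 2^2*3^ (- 1)*11^( - 1 ) = - 4/33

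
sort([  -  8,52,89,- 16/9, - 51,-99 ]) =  [-99, - 51,  -  8, - 16/9,52,89 ]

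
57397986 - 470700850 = -413302864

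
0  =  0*( - 691 )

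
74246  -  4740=69506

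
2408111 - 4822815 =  - 2414704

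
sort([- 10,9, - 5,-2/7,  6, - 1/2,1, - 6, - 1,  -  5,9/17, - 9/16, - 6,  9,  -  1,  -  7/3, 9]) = [ - 10, - 6, - 6, - 5,  -  5, - 7/3, - 1, - 1, - 9/16, - 1/2, - 2/7,9/17,1, 6,  9,9, 9]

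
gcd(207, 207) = 207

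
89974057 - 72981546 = 16992511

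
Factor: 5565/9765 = 3^ ( - 1) * 31^( - 1)*53^1 = 53/93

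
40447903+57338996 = 97786899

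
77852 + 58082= 135934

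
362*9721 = 3519002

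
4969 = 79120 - 74151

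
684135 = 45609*15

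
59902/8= 7487 + 3/4 = 7487.75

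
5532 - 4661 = 871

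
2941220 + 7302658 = 10243878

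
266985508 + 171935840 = 438921348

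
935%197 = 147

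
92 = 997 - 905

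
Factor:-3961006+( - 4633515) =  -13^1*661117^1=- 8594521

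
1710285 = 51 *33535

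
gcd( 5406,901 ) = 901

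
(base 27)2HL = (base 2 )11110010010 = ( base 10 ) 1938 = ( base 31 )20g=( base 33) 1PO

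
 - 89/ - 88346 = 89/88346 = 0.00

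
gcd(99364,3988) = 4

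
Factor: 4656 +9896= 14552 = 2^3*17^1*107^1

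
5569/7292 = 5569/7292 = 0.76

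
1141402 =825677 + 315725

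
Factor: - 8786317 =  - 2063^1*4259^1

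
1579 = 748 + 831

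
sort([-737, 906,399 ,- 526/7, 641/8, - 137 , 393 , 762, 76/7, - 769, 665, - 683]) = [ - 769, - 737,- 683,-137,  -  526/7, 76/7, 641/8 , 393, 399, 665, 762, 906]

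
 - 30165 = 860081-890246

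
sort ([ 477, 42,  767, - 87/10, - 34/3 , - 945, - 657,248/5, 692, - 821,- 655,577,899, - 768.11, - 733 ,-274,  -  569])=[ - 945,-821, - 768.11, - 733, -657,  -  655,-569, - 274, - 34/3, - 87/10,42, 248/5,477,577,692,  767, 899 ]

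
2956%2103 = 853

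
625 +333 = 958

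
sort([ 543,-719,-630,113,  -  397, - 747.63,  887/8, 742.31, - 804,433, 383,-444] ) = [ - 804,- 747.63, - 719, - 630,-444, - 397, 887/8, 113,383,433 , 543, 742.31] 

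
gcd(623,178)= 89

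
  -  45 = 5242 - 5287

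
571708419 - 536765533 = 34942886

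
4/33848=1/8462 =0.00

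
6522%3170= 182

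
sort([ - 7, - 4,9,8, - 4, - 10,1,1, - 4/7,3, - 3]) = [  -  10, - 7, - 4, - 4 ,-3 , - 4/7,1, 1,3,8,  9 ]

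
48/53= 48/53 = 0.91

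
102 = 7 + 95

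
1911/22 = 86+ 19/22 =86.86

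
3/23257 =3/23257 = 0.00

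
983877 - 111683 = 872194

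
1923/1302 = 1+207/434 = 1.48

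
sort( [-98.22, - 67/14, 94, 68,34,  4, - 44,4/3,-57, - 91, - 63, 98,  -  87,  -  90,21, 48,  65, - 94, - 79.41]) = [ - 98.22, - 94,-91,  -  90, - 87, - 79.41, - 63,-57 ,-44, - 67/14,4/3,4,  21,34,48,65,68 , 94,98]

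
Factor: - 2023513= - 613^1*3301^1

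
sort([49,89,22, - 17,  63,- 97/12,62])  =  [ - 17, - 97/12,22, 49,62,63,89]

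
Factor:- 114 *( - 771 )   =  2^1*3^2*19^1*257^1 = 87894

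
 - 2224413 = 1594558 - 3818971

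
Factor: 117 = 3^2*13^1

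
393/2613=131/871 =0.15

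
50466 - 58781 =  -8315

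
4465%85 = 45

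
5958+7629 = 13587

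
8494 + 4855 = 13349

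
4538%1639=1260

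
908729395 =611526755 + 297202640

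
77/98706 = 77/98706  =  0.00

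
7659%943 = 115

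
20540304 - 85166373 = -64626069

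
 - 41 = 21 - 62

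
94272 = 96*982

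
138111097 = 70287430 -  - 67823667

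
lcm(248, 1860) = 3720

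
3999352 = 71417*56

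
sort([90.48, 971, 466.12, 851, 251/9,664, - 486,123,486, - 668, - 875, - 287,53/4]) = [ - 875, - 668, - 486,-287,53/4,251/9, 90.48, 123, 466.12,486, 664, 851, 971 ]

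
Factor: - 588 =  - 2^2*3^1*7^2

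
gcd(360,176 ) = 8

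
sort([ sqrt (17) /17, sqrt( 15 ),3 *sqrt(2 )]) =[ sqrt( 17)/17, sqrt( 15 ),3*sqrt( 2)]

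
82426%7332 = 1774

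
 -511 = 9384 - 9895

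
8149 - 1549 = 6600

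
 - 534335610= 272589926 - 806925536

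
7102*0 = 0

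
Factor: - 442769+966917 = 524148 = 2^2*3^1*31^1*1409^1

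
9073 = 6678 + 2395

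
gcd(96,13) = 1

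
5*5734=28670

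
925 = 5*185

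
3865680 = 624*6195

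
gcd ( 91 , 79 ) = 1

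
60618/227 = 267 +9/227= 267.04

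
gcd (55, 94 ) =1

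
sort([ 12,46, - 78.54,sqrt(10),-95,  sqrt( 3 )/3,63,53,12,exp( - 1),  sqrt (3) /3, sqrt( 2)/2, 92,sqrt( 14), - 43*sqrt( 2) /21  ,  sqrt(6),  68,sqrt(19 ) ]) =[ - 95,-78.54, - 43 *sqrt( 2) /21,exp( - 1),  sqrt(3) /3,sqrt( 3) /3, sqrt(2) /2,sqrt ( 6),sqrt( 10 ), sqrt(14),sqrt( 19 ), 12, 12,46, 53 , 63,68, 92]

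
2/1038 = 1/519 = 0.00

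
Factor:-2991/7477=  - 3^1 * 997^1*7477^( - 1)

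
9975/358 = 9975/358 = 27.86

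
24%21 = 3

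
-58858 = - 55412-3446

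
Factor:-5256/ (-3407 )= 2^3*3^2*73^1*3407^( - 1) 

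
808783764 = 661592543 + 147191221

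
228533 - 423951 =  - 195418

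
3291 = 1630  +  1661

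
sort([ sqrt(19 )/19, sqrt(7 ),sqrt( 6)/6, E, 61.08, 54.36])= [sqrt( 19 ) /19,sqrt(6 )/6 , sqrt( 7 ), E,54.36, 61.08]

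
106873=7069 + 99804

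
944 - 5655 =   -  4711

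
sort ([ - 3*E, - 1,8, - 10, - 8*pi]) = [ - 8*pi, -10, - 3*E, - 1,8 ]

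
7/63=1/9 = 0.11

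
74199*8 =593592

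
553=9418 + -8865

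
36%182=36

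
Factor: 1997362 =2^1* 998681^1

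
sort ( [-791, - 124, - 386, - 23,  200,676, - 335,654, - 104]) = [ - 791, - 386, - 335, - 124,-104,  -  23,200,654,  676]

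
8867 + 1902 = 10769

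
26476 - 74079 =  - 47603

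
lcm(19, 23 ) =437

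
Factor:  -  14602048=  - 2^6*17^1 * 13421^1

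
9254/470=4627/235= 19.69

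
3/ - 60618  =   - 1/20206 = - 0.00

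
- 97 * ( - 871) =84487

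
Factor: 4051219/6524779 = 17^1*593^( - 1)*11003^( - 1)*238307^1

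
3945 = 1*3945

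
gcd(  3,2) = 1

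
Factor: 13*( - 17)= - 13^1 * 17^1= - 221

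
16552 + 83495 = 100047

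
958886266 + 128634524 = 1087520790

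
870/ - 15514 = -1 + 7322/7757 = - 0.06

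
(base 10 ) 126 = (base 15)86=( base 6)330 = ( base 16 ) 7e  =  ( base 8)176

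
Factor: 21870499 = 7^1*701^1*4457^1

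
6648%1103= 30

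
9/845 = 9/845 = 0.01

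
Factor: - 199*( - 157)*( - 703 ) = -19^1*37^1*157^1*199^1 = - 21963829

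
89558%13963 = 5780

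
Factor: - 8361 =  - 3^2*929^1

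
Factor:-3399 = - 3^1*11^1*103^1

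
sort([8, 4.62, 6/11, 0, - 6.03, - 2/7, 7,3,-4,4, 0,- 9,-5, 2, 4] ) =[ - 9,  -  6.03,-5, - 4, - 2/7,0, 0, 6/11,2, 3,4, 4,4.62, 7, 8] 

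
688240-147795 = 540445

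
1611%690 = 231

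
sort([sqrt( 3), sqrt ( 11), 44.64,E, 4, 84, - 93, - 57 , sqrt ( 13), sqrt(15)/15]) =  [ - 93, - 57,sqrt( 15 )/15 , sqrt ( 3), E,  sqrt ( 11),sqrt(13),4 , 44.64,84 ] 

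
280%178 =102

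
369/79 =4 + 53/79 = 4.67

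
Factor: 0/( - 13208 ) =0^1 = 0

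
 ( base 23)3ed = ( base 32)1S2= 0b11110000010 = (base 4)132002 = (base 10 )1922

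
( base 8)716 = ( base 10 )462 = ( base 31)ES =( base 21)110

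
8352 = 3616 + 4736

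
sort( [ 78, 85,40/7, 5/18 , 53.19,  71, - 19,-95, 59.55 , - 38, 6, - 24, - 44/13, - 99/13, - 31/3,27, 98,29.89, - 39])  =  [-95, -39, - 38,-24, - 19,  -  31/3, - 99/13, - 44/13,5/18,40/7,6,  27,29.89,53.19 , 59.55 , 71 , 78,85,98]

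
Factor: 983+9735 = 10718 =2^1*23^1 * 233^1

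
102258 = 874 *117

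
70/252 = 5/18=0.28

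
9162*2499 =22895838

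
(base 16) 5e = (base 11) 86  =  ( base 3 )10111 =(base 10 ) 94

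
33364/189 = 176 + 100/189 = 176.53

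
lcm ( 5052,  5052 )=5052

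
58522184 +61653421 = 120175605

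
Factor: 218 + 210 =428 = 2^2*107^1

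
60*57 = 3420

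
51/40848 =17/13616   =  0.00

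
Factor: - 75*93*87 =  - 606825 =-3^3*5^2*29^1 * 31^1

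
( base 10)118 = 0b1110110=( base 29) 42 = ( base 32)3m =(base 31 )3P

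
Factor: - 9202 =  - 2^1*43^1*107^1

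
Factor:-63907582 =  -2^1*373^1*85667^1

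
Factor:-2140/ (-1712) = 5/4 = 2^ ( - 2 )*5^1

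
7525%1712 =677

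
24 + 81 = 105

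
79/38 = 79/38 = 2.08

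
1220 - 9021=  - 7801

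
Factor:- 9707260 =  - 2^2*5^1* 485363^1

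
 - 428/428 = - 1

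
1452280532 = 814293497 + 637987035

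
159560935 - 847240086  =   - 687679151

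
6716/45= 149+11/45  =  149.24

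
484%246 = 238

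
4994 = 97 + 4897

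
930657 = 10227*91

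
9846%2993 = 867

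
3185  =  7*455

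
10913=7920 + 2993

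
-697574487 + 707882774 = 10308287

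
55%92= 55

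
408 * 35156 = 14343648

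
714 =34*21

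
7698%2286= 840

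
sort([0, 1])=[0,1]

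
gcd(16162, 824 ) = 2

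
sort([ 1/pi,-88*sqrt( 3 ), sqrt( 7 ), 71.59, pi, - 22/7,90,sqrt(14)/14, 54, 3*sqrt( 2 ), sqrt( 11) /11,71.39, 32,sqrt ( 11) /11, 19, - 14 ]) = [ - 88*sqrt( 3), - 14, - 22/7, sqrt (14) /14, sqrt( 11 )/11, sqrt( 11) /11, 1/pi,sqrt( 7), pi , 3*sqrt( 2 ), 19, 32, 54, 71.39, 71.59, 90 ]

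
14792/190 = 7396/95 = 77.85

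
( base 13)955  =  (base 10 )1591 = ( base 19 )47e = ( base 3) 2011221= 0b11000110111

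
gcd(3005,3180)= 5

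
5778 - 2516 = 3262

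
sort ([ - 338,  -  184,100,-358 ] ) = [ - 358, - 338, - 184 , 100] 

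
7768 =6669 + 1099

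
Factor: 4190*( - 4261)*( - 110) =1963894900 = 2^2*5^2*11^1*419^1 * 4261^1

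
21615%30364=21615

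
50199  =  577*87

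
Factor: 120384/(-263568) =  - 2^2*3^1*11^1*17^(- 2 ) = - 132/289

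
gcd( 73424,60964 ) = 4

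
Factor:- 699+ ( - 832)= - 1531 = - 1531^1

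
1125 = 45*25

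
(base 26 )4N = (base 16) 7f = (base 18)71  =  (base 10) 127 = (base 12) A7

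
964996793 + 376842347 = 1341839140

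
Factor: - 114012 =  - 2^2*3^2*3167^1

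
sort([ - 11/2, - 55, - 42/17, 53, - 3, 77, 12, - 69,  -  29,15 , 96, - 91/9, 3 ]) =[ - 69 , - 55, - 29, - 91/9, - 11/2 ,-3, - 42/17, 3,12, 15, 53,  77, 96]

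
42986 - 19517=23469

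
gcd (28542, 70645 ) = 71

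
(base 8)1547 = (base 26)17D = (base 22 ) 1hd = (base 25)19L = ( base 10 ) 871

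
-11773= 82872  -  94645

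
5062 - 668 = 4394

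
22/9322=11/4661 = 0.00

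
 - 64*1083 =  - 69312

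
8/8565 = 8/8565  =  0.00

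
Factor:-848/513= -2^4 * 3^(-3)*19^(-1)*53^1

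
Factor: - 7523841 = - 3^1*13^1*103^1*1873^1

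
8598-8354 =244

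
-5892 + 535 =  - 5357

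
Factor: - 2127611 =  - 37^1*57503^1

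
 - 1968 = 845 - 2813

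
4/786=2/393 = 0.01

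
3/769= 3/769 = 0.00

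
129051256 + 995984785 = 1125036041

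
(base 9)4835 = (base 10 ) 3596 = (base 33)39w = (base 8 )7014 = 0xe0c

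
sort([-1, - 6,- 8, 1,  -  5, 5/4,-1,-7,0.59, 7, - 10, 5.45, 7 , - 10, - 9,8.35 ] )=[ - 10, - 10,-9 ,  -  8,-7, - 6,-5,  -  1, - 1,0.59,1,5/4, 5.45,7,7  ,  8.35]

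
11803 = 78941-67138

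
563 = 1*563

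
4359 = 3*1453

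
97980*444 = 43503120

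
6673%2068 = 469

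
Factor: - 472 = -2^3*59^1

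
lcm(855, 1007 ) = 45315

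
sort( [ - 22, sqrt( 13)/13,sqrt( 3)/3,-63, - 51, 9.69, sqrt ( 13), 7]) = [ - 63, - 51,-22, sqrt(13) /13, sqrt( 3 )/3,sqrt( 13),7, 9.69 ] 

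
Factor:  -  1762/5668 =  - 881/2834 =- 2^( - 1) * 13^(  -  1)*109^( - 1)*881^1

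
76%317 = 76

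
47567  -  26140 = 21427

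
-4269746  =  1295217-5564963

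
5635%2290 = 1055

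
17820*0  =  0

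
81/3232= 81/3232=0.03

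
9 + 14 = 23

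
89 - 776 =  - 687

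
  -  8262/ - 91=8262/91 = 90.79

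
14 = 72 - 58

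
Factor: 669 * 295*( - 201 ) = -39668355  =  - 3^2*5^1 * 59^1*67^1 * 223^1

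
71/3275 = 71/3275  =  0.02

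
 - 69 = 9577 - 9646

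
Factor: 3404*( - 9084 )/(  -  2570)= 2^3*3^1*5^(  -  1)*23^1*37^1*257^( - 1 )*757^1 = 15460968/1285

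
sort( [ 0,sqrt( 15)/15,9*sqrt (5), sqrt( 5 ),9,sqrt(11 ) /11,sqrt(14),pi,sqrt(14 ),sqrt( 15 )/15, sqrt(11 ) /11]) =[0,sqrt ( 15)/15,  sqrt( 15)/15,sqrt( 11) /11,sqrt ( 11)/11, sqrt(5 ),  pi , sqrt(14 ),sqrt(14 ),9,  9*sqrt( 5)] 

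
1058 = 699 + 359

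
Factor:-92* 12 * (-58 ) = 2^5 * 3^1*23^1*29^1  =  64032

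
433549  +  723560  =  1157109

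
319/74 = 4+23/74 = 4.31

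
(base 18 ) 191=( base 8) 747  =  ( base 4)13213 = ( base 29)gn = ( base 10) 487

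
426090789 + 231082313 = 657173102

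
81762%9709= 4090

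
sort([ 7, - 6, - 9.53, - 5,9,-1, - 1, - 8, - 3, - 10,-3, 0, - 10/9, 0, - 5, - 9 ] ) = [ - 10,- 9.53, - 9, - 8,-6, - 5, - 5, - 3, - 3,-10/9,-1, - 1, 0, 0, 7, 9]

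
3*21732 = 65196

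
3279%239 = 172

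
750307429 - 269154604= 481152825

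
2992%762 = 706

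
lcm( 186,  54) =1674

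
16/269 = 16/269 = 0.06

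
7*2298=16086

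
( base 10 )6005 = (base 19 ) GC1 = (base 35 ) 4vk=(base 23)b82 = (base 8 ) 13565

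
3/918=1/306 = 0.00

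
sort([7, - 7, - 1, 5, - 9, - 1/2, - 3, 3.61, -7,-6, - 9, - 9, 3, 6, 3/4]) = [-9, - 9 ,-9, - 7, - 7, - 6, - 3, - 1, - 1/2,  3/4, 3,  3.61,5,6, 7]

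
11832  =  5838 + 5994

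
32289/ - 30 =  - 1077 + 7/10 = - 1076.30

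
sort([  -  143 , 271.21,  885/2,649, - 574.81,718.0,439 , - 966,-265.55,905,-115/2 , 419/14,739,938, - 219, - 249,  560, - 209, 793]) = [ - 966,-574.81, - 265.55, - 249,-219, - 209, - 143, - 115/2,419/14,271.21,439, 885/2, 560,649, 718.0,739,793, 905,938]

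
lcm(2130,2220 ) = 157620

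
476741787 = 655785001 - 179043214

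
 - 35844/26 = - 1379 + 5/13 = -1378.62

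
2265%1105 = 55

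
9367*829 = 7765243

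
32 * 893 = 28576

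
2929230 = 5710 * 513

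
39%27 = 12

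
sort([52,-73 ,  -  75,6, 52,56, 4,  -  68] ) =[-75,  -  73, - 68,4, 6,52 , 52, 56] 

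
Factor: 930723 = 3^1 *199^1*1559^1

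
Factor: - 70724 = - 2^2*17681^1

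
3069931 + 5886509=8956440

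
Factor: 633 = 3^1*211^1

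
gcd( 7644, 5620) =4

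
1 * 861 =861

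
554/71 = 7 + 57/71  =  7.80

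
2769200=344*8050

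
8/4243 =8/4243= 0.00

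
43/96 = 43/96 = 0.45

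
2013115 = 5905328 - 3892213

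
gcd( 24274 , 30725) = 1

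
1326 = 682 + 644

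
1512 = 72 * 21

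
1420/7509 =1420/7509 =0.19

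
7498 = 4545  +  2953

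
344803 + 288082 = 632885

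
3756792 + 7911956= 11668748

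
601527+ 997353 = 1598880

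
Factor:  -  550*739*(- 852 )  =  346295400 = 2^3 * 3^1*5^2*11^1 * 71^1*739^1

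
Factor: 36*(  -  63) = -2^2*3^4*7^1  =  -2268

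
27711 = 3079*9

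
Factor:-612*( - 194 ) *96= 11397888 = 2^8*3^3 *17^1*97^1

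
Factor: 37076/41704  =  713/802 = 2^( - 1 )*23^1*31^1*401^ ( - 1)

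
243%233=10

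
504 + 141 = 645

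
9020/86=4510/43  =  104.88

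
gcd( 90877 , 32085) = 1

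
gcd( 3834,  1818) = 18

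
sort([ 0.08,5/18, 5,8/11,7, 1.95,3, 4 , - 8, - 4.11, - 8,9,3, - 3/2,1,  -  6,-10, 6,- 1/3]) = [ - 10, - 8, - 8, - 6, - 4.11,-3/2, - 1/3,0.08, 5/18, 8/11,1,1.95, 3, 3,4, 5,  6,7 , 9] 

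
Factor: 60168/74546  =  2^2* 3^1*23^1 * 109^1 * 37273^(  -  1) = 30084/37273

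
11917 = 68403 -56486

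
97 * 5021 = 487037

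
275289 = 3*91763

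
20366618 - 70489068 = - 50122450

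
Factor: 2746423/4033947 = 3^( - 1)*17^(  -  1) * 19^( - 1)*23^(  -  1)*181^(-1) * 2746423^1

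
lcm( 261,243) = 7047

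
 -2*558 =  - 1116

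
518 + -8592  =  -8074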